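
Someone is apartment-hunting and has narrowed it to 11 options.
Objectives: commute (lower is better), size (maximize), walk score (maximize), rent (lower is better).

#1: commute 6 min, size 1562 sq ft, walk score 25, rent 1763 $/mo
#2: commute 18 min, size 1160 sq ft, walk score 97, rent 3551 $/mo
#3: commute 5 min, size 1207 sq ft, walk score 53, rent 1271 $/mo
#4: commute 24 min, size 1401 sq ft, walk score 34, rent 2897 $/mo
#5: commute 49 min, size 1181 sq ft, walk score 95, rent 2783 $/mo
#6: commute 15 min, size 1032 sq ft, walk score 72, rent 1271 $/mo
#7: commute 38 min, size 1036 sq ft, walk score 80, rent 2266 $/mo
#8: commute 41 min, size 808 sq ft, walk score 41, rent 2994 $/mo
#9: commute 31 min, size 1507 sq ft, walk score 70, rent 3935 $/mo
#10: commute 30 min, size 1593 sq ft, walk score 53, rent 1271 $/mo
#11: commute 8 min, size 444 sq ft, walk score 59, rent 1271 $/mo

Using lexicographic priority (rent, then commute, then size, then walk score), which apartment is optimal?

First minimize rent: best is 1271, kept {#3, #6, #10, #11}.
Then minimize commute: best is 5, kept {#3}.

#3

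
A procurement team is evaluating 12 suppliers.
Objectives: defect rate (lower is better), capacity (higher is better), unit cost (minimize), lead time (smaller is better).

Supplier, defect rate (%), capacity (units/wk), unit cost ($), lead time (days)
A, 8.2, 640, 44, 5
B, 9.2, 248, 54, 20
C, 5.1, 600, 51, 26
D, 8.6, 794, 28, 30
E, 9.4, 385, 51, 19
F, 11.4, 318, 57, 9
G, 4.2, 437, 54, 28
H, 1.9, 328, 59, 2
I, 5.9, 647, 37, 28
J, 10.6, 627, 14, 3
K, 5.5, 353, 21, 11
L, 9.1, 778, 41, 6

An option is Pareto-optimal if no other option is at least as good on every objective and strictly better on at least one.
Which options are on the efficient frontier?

A, C, D, G, H, I, J, K, L

A: not dominated.
B: dominated by A (defect rate 8.2≤9.2, capacity 640≥248, unit cost 44≤54, lead time 5≤20).
C: not dominated.
D: not dominated (best capacity).
E: dominated by A (defect rate 8.2≤9.4, capacity 640≥385, unit cost 44≤51, lead time 5≤19).
F: dominated by A (defect rate 8.2≤11.4, capacity 640≥318, unit cost 44≤57, lead time 5≤9).
G: not dominated.
H: not dominated (best defect rate).
I: not dominated.
J: not dominated (best unit cost).
K: not dominated.
L: not dominated.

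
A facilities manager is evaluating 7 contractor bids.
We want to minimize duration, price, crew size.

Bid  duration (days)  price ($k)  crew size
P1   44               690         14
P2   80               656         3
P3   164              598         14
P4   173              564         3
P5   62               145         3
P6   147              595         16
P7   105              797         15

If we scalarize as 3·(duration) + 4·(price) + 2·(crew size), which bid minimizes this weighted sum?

P1: 3·44 + 4·690 + 2·14 = 2920
P2: 3·80 + 4·656 + 2·3 = 2870
P3: 3·164 + 4·598 + 2·14 = 2912
P4: 3·173 + 4·564 + 2·3 = 2781
P5: 3·62 + 4·145 + 2·3 = 772
P6: 3·147 + 4·595 + 2·16 = 2853
P7: 3·105 + 4·797 + 2·15 = 3533
Lowest: P5 at 772.

P5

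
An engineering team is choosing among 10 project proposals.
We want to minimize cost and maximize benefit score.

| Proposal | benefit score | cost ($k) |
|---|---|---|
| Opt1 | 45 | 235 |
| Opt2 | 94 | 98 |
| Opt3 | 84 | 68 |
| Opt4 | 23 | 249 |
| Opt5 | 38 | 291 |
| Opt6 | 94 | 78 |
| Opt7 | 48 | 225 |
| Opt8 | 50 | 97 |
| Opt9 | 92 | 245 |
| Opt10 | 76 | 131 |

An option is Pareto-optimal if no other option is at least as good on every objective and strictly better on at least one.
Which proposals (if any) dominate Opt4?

Opt1: benefit score 45≥23, cost 235≤249 — dominates Opt4.
Opt2: benefit score 94≥23, cost 98≤249 — dominates Opt4.
Opt3: benefit score 84≥23, cost 68≤249 — dominates Opt4.
Opt6: benefit score 94≥23, cost 78≤249 — dominates Opt4.
Opt7: benefit score 48≥23, cost 225≤249 — dominates Opt4.
Opt8: benefit score 50≥23, cost 97≤249 — dominates Opt4.
Opt9: benefit score 92≥23, cost 245≤249 — dominates Opt4.
Opt10: benefit score 76≥23, cost 131≤249 — dominates Opt4.
Others (Opt5) are each worse than Opt4 on at least one objective.

Opt1, Opt2, Opt3, Opt6, Opt7, Opt8, Opt9, Opt10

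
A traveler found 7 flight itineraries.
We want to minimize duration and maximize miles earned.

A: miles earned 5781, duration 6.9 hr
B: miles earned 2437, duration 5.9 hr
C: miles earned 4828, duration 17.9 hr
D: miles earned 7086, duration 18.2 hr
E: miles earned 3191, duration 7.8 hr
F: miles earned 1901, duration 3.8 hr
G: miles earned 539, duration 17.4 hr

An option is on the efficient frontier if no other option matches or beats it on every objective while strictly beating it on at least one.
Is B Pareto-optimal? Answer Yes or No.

Yes

A: worse on duration (6.9 vs 5.9).
C: worse on duration (17.9 vs 5.9).
D: worse on duration (18.2 vs 5.9).
E: worse on duration (7.8 vs 5.9).
F: worse on miles earned (1901 vs 2437).
G: worse on miles earned (539 vs 2437).
No option is at least as good as B on every objective and strictly better on one.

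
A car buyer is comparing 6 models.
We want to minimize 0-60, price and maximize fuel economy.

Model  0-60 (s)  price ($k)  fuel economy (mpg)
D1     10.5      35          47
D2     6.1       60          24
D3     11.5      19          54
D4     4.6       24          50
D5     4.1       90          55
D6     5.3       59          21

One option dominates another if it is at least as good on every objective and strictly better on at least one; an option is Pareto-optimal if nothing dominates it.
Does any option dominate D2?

D4 vs D2: 0-60 4.6≤6.1, price 24≤60, fuel economy 50≥24 — D4 is at least as good on every objective and strictly better on at least one, so D4 dominates D2.

Yes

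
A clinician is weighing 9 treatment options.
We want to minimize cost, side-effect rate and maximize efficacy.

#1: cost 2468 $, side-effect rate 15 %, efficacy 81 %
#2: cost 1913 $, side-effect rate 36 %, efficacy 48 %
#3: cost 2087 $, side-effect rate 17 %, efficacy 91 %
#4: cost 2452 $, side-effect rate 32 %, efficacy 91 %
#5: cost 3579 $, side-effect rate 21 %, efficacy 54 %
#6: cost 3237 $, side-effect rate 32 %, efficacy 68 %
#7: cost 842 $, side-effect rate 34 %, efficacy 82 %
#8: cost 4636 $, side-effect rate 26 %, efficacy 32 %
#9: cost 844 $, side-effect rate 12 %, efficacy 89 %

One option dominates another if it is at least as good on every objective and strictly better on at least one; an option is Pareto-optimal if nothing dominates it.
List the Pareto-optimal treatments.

#3, #7, #9

#1: dominated by #9 (cost 844≤2468, side-effect rate 12≤15, efficacy 89≥81).
#2: dominated by #7 (cost 842≤1913, side-effect rate 34≤36, efficacy 82≥48).
#3: not dominated.
#4: dominated by #3 (cost 2087≤2452, side-effect rate 17≤32, efficacy 91≥91).
#5: dominated by #1 (cost 2468≤3579, side-effect rate 15≤21, efficacy 81≥54).
#6: dominated by #1 (cost 2468≤3237, side-effect rate 15≤32, efficacy 81≥68).
#7: not dominated (best cost).
#8: dominated by #1 (cost 2468≤4636, side-effect rate 15≤26, efficacy 81≥32).
#9: not dominated (best side-effect rate).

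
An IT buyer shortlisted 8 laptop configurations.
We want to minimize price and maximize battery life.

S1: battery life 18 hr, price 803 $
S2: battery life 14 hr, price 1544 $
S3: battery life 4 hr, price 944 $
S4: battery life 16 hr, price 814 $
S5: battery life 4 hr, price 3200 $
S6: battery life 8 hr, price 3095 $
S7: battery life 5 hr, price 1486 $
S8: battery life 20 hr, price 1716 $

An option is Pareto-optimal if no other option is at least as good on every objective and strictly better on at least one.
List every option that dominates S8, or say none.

none

S1: worse on battery life (18 vs 20).
S2: worse on battery life (14 vs 20).
S3: worse on battery life (4 vs 20).
S4: worse on battery life (16 vs 20).
S5: worse on battery life (4 vs 20).
S6: worse on battery life (8 vs 20).
S7: worse on battery life (5 vs 20).
No option dominates S8.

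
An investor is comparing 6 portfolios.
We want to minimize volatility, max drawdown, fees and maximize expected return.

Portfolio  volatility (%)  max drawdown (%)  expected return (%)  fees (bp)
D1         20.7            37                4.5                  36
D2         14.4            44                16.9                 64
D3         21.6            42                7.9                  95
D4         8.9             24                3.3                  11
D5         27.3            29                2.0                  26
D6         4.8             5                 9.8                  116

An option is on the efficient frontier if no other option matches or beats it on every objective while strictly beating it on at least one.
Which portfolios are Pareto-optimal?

D1, D2, D3, D4, D6

D1: not dominated.
D2: not dominated (best expected return).
D3: not dominated.
D4: not dominated (best fees).
D5: dominated by D4 (volatility 8.9≤27.3, max drawdown 24≤29, expected return 3.3≥2.0, fees 11≤26).
D6: not dominated (best volatility).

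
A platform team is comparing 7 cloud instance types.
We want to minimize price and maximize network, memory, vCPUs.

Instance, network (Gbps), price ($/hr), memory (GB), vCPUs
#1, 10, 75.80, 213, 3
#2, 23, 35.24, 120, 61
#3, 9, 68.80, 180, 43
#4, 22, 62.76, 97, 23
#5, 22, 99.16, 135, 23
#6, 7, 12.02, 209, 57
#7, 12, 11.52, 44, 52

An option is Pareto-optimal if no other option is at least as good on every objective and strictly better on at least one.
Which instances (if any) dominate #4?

#2

#2: network 23≥22, price 35.24≤62.76, memory 120≥97, vCPUs 61≥23 — dominates #4.
Others (#1, #3, #5, #6, #7) are each worse than #4 on at least one objective.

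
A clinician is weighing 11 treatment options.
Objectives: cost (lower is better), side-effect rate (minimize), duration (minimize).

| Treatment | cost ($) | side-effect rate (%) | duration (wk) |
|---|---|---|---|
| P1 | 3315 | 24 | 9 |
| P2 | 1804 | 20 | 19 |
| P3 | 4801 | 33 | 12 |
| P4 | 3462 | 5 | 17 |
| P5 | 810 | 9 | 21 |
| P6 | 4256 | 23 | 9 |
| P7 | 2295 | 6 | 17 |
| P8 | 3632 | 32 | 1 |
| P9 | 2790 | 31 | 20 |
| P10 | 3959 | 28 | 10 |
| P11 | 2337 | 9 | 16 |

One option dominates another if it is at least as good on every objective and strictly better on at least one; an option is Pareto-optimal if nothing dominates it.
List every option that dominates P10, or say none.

P1

P1: cost 3315≤3959, side-effect rate 24≤28, duration 9≤10 — dominates P10.
Others (P2, P3, P4, P5, P6, P7, P8, P9, P11) are each worse than P10 on at least one objective.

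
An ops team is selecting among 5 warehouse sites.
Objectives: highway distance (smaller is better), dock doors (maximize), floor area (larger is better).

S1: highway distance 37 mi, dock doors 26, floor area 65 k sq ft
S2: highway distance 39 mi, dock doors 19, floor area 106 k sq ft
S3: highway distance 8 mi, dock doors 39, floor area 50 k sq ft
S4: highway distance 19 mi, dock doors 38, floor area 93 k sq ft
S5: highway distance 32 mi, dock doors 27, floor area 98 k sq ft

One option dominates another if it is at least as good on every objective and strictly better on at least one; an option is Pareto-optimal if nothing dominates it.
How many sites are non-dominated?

S1: dominated by S4 (highway distance 19≤37, dock doors 38≥26, floor area 93≥65).
S2: not dominated (best floor area).
S3: not dominated (best highway distance).
S4: not dominated.
S5: not dominated.
Pareto-optimal: S2, S3, S4, S5 → 4.

4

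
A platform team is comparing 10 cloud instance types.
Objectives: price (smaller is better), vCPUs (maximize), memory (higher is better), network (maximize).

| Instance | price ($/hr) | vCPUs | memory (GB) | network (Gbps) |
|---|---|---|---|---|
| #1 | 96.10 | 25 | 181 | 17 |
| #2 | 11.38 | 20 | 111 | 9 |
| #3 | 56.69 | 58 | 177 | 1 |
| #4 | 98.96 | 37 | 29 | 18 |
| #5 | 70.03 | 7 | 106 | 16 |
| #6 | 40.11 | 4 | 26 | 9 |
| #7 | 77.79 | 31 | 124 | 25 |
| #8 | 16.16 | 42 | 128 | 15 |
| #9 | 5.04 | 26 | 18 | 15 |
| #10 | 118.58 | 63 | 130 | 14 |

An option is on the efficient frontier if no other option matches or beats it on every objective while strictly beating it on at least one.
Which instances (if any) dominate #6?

#2: price 11.38≤40.11, vCPUs 20≥4, memory 111≥26, network 9≥9 — dominates #6.
#8: price 16.16≤40.11, vCPUs 42≥4, memory 128≥26, network 15≥9 — dominates #6.
Others (#1, #3, #4, #5, #7, #9, #10) are each worse than #6 on at least one objective.

#2, #8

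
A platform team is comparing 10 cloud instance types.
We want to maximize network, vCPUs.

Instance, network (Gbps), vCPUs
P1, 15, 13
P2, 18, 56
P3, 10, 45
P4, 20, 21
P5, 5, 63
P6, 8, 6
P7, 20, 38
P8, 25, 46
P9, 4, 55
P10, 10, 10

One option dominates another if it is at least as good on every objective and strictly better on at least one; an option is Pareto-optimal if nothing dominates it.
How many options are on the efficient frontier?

P1: dominated by P2 (network 18≥15, vCPUs 56≥13).
P2: not dominated.
P3: dominated by P2 (network 18≥10, vCPUs 56≥45).
P4: dominated by P7 (network 20≥20, vCPUs 38≥21).
P5: not dominated (best vCPUs).
P6: dominated by P1 (network 15≥8, vCPUs 13≥6).
P7: dominated by P8 (network 25≥20, vCPUs 46≥38).
P8: not dominated (best network).
P9: dominated by P2 (network 18≥4, vCPUs 56≥55).
P10: dominated by P1 (network 15≥10, vCPUs 13≥10).
Pareto-optimal: P2, P5, P8 → 3.

3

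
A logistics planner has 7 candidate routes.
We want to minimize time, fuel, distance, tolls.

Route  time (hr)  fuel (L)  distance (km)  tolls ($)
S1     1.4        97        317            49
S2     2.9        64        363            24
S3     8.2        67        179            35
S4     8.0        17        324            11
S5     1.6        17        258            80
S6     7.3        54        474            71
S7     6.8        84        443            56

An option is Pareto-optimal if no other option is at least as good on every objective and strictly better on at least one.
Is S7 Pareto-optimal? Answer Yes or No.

S2 vs S7: time 2.9≤6.8, fuel 64≤84, distance 363≤443, tolls 24≤56 — S2 is at least as good on every objective and strictly better on at least one, so S2 dominates S7.

No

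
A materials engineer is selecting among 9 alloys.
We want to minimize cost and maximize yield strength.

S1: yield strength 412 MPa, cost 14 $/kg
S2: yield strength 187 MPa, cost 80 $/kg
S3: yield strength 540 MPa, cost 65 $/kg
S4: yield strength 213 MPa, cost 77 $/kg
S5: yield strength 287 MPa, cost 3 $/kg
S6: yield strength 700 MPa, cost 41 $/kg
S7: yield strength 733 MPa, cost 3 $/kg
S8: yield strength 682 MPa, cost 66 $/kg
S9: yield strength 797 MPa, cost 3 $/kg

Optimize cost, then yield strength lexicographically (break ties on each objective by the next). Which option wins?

S9

First minimize cost: best is 3, kept {S5, S7, S9}.
Then maximize yield strength: best is 797, kept {S9}.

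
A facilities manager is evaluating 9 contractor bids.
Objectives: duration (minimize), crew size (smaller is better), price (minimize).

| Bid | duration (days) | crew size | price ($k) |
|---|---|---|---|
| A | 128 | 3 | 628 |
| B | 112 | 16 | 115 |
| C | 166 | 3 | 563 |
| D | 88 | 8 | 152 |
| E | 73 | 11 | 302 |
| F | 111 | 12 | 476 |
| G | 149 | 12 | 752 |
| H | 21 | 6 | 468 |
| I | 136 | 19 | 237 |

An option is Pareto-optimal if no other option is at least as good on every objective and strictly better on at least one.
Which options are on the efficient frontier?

A, B, C, D, E, H

A: not dominated.
B: not dominated (best price).
C: not dominated.
D: not dominated.
E: not dominated.
F: dominated by D (duration 88≤111, crew size 8≤12, price 152≤476).
G: dominated by A (duration 128≤149, crew size 3≤12, price 628≤752).
H: not dominated (best duration).
I: dominated by B (duration 112≤136, crew size 16≤19, price 115≤237).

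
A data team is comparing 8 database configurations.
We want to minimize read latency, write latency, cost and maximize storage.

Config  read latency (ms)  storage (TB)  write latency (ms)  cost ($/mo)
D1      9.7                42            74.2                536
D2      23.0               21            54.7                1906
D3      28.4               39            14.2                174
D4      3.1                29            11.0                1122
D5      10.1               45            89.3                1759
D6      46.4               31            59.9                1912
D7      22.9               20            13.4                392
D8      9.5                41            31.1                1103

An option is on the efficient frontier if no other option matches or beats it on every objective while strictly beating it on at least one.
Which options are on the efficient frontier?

D1, D3, D4, D5, D7, D8

D1: not dominated.
D2: dominated by D4 (read latency 3.1≤23.0, storage 29≥21, write latency 11.0≤54.7, cost 1122≤1906).
D3: not dominated (best cost).
D4: not dominated (best read latency).
D5: not dominated (best storage).
D6: dominated by D3 (read latency 28.4≤46.4, storage 39≥31, write latency 14.2≤59.9, cost 174≤1912).
D7: not dominated.
D8: not dominated.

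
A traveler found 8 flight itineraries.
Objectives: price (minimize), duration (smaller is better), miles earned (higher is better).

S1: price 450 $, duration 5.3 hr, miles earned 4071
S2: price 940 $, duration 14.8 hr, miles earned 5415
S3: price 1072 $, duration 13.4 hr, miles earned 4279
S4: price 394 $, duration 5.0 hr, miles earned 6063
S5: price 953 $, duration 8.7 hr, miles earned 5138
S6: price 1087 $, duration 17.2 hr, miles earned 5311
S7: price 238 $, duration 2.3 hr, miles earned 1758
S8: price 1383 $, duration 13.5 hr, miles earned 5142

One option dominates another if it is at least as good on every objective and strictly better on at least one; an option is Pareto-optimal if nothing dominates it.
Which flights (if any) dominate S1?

S4: price 394≤450, duration 5.0≤5.3, miles earned 6063≥4071 — dominates S1.
Others (S2, S3, S5, S6, S7, S8) are each worse than S1 on at least one objective.

S4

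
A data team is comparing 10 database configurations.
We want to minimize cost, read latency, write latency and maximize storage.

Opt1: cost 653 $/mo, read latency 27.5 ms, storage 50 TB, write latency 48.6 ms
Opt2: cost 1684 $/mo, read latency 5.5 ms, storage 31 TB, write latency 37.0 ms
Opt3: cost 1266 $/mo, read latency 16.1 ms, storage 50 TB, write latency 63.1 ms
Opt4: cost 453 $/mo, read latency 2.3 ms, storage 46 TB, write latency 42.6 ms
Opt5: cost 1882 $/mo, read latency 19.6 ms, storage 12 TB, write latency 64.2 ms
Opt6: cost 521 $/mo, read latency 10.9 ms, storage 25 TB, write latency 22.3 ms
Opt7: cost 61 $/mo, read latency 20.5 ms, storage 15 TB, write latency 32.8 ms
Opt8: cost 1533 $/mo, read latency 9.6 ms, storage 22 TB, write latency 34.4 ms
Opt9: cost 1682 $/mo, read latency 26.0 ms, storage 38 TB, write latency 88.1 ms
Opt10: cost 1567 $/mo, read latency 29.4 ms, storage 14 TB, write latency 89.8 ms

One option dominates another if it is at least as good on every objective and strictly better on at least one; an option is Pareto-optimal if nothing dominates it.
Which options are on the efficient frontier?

Opt1: not dominated.
Opt2: not dominated.
Opt3: not dominated.
Opt4: not dominated (best read latency).
Opt5: dominated by Opt2 (cost 1684≤1882, read latency 5.5≤19.6, storage 31≥12, write latency 37.0≤64.2).
Opt6: not dominated (best write latency).
Opt7: not dominated (best cost).
Opt8: not dominated.
Opt9: dominated by Opt3 (cost 1266≤1682, read latency 16.1≤26.0, storage 50≥38, write latency 63.1≤88.1).
Opt10: dominated by Opt1 (cost 653≤1567, read latency 27.5≤29.4, storage 50≥14, write latency 48.6≤89.8).

Opt1, Opt2, Opt3, Opt4, Opt6, Opt7, Opt8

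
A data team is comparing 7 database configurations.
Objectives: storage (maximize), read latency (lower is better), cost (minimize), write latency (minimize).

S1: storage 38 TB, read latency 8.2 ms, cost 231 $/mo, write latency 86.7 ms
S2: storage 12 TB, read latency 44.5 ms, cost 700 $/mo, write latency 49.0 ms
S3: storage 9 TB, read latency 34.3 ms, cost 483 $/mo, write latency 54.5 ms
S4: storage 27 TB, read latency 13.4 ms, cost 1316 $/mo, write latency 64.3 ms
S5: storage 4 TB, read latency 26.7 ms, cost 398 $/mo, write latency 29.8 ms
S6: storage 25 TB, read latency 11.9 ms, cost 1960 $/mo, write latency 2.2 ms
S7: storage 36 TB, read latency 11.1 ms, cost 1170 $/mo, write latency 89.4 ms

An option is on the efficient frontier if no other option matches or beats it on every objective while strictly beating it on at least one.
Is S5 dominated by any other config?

No

S1: worse on write latency (86.7 vs 29.8).
S2: worse on read latency (44.5 vs 26.7).
S3: worse on read latency (34.3 vs 26.7).
S4: worse on cost (1316 vs 398).
S6: worse on cost (1960 vs 398).
S7: worse on cost (1170 vs 398).
No option is at least as good as S5 on every objective and strictly better on one.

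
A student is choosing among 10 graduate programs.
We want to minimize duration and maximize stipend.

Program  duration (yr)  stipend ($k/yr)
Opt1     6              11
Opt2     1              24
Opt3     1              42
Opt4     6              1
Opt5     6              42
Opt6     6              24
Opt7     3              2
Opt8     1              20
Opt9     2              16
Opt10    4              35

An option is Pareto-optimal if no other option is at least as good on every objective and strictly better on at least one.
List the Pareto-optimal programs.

Opt1: dominated by Opt2 (duration 1≤6, stipend 24≥11).
Opt2: dominated by Opt3 (duration 1≤1, stipend 42≥24).
Opt3: not dominated.
Opt4: dominated by Opt1 (duration 6≤6, stipend 11≥1).
Opt5: dominated by Opt3 (duration 1≤6, stipend 42≥42).
Opt6: dominated by Opt2 (duration 1≤6, stipend 24≥24).
Opt7: dominated by Opt2 (duration 1≤3, stipend 24≥2).
Opt8: dominated by Opt2 (duration 1≤1, stipend 24≥20).
Opt9: dominated by Opt2 (duration 1≤2, stipend 24≥16).
Opt10: dominated by Opt3 (duration 1≤4, stipend 42≥35).

Opt3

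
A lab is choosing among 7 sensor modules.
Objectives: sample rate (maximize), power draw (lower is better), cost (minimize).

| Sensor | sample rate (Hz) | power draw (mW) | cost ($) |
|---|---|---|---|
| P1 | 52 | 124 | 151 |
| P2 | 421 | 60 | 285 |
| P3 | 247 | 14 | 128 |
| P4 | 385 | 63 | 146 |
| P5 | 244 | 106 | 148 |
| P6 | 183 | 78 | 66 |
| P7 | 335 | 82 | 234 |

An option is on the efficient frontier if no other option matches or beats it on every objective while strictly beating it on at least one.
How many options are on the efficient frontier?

4

P1: dominated by P3 (sample rate 247≥52, power draw 14≤124, cost 128≤151).
P2: not dominated (best sample rate).
P3: not dominated (best power draw).
P4: not dominated.
P5: dominated by P3 (sample rate 247≥244, power draw 14≤106, cost 128≤148).
P6: not dominated (best cost).
P7: dominated by P4 (sample rate 385≥335, power draw 63≤82, cost 146≤234).
Pareto-optimal: P2, P3, P4, P6 → 4.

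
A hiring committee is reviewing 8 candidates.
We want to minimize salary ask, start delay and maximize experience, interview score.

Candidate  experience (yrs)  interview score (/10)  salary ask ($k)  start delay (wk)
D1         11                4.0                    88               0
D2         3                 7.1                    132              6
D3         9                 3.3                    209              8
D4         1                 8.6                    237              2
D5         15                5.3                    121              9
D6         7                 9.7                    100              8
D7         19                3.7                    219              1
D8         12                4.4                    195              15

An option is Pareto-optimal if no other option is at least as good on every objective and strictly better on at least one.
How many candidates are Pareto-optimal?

D1: not dominated (best salary ask).
D2: not dominated.
D3: dominated by D1 (experience 11≥9, interview score 4.0≥3.3, salary ask 88≤209, start delay 0≤8).
D4: not dominated.
D5: not dominated.
D6: not dominated (best interview score).
D7: not dominated (best experience).
D8: dominated by D5 (experience 15≥12, interview score 5.3≥4.4, salary ask 121≤195, start delay 9≤15).
Pareto-optimal: D1, D2, D4, D5, D6, D7 → 6.

6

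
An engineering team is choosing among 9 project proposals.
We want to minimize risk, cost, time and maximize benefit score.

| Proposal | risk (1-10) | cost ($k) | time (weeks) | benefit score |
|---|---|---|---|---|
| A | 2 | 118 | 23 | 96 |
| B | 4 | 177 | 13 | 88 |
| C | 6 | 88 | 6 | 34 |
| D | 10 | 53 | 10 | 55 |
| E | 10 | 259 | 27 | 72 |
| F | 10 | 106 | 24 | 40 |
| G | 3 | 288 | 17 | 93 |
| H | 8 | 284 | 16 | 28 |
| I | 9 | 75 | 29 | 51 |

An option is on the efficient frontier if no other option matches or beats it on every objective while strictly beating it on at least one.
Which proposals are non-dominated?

A, B, C, D, G, I

A: not dominated (best risk).
B: not dominated.
C: not dominated (best time).
D: not dominated (best cost).
E: dominated by A (risk 2≤10, cost 118≤259, time 23≤27, benefit score 96≥72).
F: dominated by D (risk 10≤10, cost 53≤106, time 10≤24, benefit score 55≥40).
G: not dominated.
H: dominated by B (risk 4≤8, cost 177≤284, time 13≤16, benefit score 88≥28).
I: not dominated.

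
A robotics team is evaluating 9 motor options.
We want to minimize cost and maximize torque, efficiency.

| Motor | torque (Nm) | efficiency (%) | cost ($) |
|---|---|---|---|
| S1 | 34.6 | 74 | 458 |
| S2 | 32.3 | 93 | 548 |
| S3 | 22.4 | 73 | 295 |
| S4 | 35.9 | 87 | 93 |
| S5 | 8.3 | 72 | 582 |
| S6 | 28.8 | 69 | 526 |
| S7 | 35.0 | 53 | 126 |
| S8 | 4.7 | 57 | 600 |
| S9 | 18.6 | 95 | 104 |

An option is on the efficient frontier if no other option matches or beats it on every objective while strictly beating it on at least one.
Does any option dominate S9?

S1: worse on efficiency (74 vs 95).
S2: worse on efficiency (93 vs 95).
S3: worse on efficiency (73 vs 95).
S4: worse on efficiency (87 vs 95).
S5: worse on torque (8.3 vs 18.6).
S6: worse on efficiency (69 vs 95).
S7: worse on efficiency (53 vs 95).
S8: worse on torque (4.7 vs 18.6).
No option is at least as good as S9 on every objective and strictly better on one.

No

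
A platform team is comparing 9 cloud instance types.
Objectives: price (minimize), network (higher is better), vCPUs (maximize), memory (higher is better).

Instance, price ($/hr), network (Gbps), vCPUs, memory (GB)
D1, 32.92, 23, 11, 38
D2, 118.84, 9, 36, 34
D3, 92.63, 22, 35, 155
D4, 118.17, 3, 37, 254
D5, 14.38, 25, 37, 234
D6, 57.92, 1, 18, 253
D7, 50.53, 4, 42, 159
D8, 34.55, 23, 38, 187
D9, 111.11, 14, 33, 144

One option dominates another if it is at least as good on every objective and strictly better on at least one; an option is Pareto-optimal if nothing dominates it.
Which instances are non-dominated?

D4, D5, D6, D7, D8

D1: dominated by D5 (price 14.38≤32.92, network 25≥23, vCPUs 37≥11, memory 234≥38).
D2: dominated by D5 (price 14.38≤118.84, network 25≥9, vCPUs 37≥36, memory 234≥34).
D3: dominated by D5 (price 14.38≤92.63, network 25≥22, vCPUs 37≥35, memory 234≥155).
D4: not dominated (best memory).
D5: not dominated (best price).
D6: not dominated.
D7: not dominated (best vCPUs).
D8: not dominated.
D9: dominated by D3 (price 92.63≤111.11, network 22≥14, vCPUs 35≥33, memory 155≥144).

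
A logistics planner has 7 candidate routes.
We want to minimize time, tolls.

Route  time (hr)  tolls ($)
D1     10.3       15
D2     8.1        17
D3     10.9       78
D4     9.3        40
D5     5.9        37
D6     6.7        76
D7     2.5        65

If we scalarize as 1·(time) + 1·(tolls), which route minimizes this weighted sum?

D1: 1·10.3 + 1·15 = 25.3
D2: 1·8.1 + 1·17 = 25.1
D3: 1·10.9 + 1·78 = 88.9
D4: 1·9.3 + 1·40 = 49.3
D5: 1·5.9 + 1·37 = 42.9
D6: 1·6.7 + 1·76 = 82.7
D7: 1·2.5 + 1·65 = 67.5
Lowest: D2 at 25.1.

D2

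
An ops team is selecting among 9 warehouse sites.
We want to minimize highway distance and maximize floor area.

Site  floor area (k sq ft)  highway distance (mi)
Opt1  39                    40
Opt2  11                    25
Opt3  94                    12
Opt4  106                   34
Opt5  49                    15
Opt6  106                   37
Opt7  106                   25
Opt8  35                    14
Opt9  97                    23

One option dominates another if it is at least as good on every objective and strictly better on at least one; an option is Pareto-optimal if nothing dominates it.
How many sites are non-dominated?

Opt1: dominated by Opt3 (floor area 94≥39, highway distance 12≤40).
Opt2: dominated by Opt3 (floor area 94≥11, highway distance 12≤25).
Opt3: not dominated (best highway distance).
Opt4: dominated by Opt7 (floor area 106≥106, highway distance 25≤34).
Opt5: dominated by Opt3 (floor area 94≥49, highway distance 12≤15).
Opt6: dominated by Opt4 (floor area 106≥106, highway distance 34≤37).
Opt7: not dominated.
Opt8: dominated by Opt3 (floor area 94≥35, highway distance 12≤14).
Opt9: not dominated.
Pareto-optimal: Opt3, Opt7, Opt9 → 3.

3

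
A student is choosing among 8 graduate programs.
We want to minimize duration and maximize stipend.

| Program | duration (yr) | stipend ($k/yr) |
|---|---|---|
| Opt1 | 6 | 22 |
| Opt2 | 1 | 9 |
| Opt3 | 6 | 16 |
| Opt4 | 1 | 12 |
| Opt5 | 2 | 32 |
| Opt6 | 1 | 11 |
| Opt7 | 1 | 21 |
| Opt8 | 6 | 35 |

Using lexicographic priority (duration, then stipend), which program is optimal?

First minimize duration: best is 1, kept {Opt2, Opt4, Opt6, Opt7}.
Then maximize stipend: best is 21, kept {Opt7}.

Opt7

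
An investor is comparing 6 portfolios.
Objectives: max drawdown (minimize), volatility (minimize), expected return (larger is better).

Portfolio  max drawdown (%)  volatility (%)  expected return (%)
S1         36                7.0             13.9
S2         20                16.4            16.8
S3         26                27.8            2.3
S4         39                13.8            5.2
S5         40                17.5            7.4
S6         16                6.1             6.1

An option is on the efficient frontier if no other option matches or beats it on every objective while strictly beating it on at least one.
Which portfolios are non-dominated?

S1: not dominated.
S2: not dominated (best expected return).
S3: dominated by S2 (max drawdown 20≤26, volatility 16.4≤27.8, expected return 16.8≥2.3).
S4: dominated by S1 (max drawdown 36≤39, volatility 7.0≤13.8, expected return 13.9≥5.2).
S5: dominated by S1 (max drawdown 36≤40, volatility 7.0≤17.5, expected return 13.9≥7.4).
S6: not dominated (best max drawdown).

S1, S2, S6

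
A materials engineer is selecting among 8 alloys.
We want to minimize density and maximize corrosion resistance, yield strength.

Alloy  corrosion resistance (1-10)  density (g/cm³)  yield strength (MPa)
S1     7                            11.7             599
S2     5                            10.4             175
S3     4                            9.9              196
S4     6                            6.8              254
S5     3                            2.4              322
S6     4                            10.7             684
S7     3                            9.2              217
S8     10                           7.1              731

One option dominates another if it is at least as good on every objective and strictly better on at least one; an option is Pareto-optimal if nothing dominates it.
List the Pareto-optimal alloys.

S1: dominated by S8 (corrosion resistance 10≥7, density 7.1≤11.7, yield strength 731≥599).
S2: dominated by S4 (corrosion resistance 6≥5, density 6.8≤10.4, yield strength 254≥175).
S3: dominated by S4 (corrosion resistance 6≥4, density 6.8≤9.9, yield strength 254≥196).
S4: not dominated.
S5: not dominated (best density).
S6: dominated by S8 (corrosion resistance 10≥4, density 7.1≤10.7, yield strength 731≥684).
S7: dominated by S4 (corrosion resistance 6≥3, density 6.8≤9.2, yield strength 254≥217).
S8: not dominated (best corrosion resistance).

S4, S5, S8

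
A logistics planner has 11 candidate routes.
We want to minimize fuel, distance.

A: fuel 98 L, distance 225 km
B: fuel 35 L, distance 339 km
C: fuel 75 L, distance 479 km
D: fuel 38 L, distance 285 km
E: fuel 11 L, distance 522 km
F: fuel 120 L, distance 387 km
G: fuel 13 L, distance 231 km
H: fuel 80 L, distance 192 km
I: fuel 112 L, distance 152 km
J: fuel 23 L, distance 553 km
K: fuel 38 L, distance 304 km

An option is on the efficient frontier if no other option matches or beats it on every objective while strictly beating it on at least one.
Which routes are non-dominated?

A: dominated by H (fuel 80≤98, distance 192≤225).
B: dominated by G (fuel 13≤35, distance 231≤339).
C: dominated by B (fuel 35≤75, distance 339≤479).
D: dominated by G (fuel 13≤38, distance 231≤285).
E: not dominated (best fuel).
F: dominated by A (fuel 98≤120, distance 225≤387).
G: not dominated.
H: not dominated.
I: not dominated (best distance).
J: dominated by E (fuel 11≤23, distance 522≤553).
K: dominated by D (fuel 38≤38, distance 285≤304).

E, G, H, I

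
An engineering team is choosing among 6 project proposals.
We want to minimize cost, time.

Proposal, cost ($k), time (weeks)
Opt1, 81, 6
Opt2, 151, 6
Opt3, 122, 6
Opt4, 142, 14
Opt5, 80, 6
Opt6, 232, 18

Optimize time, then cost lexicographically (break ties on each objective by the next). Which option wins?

First minimize time: best is 6, kept {Opt1, Opt2, Opt3, Opt5}.
Then minimize cost: best is 80, kept {Opt5}.

Opt5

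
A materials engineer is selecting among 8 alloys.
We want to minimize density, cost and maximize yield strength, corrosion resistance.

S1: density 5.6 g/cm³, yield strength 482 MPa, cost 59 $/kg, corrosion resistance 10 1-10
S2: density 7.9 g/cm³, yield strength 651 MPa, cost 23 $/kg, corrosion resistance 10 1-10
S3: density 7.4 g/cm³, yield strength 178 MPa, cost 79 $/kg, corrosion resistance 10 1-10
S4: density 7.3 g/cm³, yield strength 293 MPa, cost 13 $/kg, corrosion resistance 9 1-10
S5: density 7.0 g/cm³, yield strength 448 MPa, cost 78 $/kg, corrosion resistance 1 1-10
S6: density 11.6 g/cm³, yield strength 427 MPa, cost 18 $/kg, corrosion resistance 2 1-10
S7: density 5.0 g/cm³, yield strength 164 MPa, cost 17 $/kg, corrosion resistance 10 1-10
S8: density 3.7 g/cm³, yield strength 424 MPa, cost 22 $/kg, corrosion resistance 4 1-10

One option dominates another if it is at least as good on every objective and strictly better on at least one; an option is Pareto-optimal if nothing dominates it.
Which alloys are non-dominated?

S1, S2, S4, S6, S7, S8

S1: not dominated.
S2: not dominated (best yield strength).
S3: dominated by S1 (density 5.6≤7.4, yield strength 482≥178, cost 59≤79, corrosion resistance 10≥10).
S4: not dominated (best cost).
S5: dominated by S1 (density 5.6≤7.0, yield strength 482≥448, cost 59≤78, corrosion resistance 10≥1).
S6: not dominated.
S7: not dominated.
S8: not dominated (best density).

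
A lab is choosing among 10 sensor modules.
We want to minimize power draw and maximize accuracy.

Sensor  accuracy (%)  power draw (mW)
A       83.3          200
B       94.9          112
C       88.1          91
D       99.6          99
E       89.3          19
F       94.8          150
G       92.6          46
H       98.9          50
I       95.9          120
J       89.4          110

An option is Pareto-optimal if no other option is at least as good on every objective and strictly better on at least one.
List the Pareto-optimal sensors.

A: dominated by B (accuracy 94.9≥83.3, power draw 112≤200).
B: dominated by D (accuracy 99.6≥94.9, power draw 99≤112).
C: dominated by E (accuracy 89.3≥88.1, power draw 19≤91).
D: not dominated (best accuracy).
E: not dominated (best power draw).
F: dominated by B (accuracy 94.9≥94.8, power draw 112≤150).
G: not dominated.
H: not dominated.
I: dominated by D (accuracy 99.6≥95.9, power draw 99≤120).
J: dominated by D (accuracy 99.6≥89.4, power draw 99≤110).

D, E, G, H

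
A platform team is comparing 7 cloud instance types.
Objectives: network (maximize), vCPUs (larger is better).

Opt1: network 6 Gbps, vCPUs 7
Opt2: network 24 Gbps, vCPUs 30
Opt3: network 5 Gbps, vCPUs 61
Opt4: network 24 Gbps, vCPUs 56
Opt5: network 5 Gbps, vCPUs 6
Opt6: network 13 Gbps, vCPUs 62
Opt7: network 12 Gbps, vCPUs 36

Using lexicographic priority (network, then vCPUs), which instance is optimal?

Opt4

First maximize network: best is 24, kept {Opt2, Opt4}.
Then maximize vCPUs: best is 56, kept {Opt4}.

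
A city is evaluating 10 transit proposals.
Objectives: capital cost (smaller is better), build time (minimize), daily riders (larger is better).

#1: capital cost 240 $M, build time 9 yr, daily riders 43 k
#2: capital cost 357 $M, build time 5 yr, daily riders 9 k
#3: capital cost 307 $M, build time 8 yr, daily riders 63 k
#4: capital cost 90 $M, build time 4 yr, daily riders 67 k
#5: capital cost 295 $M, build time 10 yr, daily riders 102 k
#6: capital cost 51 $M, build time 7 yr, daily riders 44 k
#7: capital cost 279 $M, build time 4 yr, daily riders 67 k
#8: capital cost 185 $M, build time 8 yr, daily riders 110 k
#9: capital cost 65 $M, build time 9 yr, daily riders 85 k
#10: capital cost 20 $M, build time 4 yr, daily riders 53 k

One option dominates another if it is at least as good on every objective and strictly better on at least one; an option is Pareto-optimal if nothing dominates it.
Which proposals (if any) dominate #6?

#10

#10: capital cost 20≤51, build time 4≤7, daily riders 53≥44 — dominates #6.
Others (#1, #2, #3, #4, #5, #7, #8, #9) are each worse than #6 on at least one objective.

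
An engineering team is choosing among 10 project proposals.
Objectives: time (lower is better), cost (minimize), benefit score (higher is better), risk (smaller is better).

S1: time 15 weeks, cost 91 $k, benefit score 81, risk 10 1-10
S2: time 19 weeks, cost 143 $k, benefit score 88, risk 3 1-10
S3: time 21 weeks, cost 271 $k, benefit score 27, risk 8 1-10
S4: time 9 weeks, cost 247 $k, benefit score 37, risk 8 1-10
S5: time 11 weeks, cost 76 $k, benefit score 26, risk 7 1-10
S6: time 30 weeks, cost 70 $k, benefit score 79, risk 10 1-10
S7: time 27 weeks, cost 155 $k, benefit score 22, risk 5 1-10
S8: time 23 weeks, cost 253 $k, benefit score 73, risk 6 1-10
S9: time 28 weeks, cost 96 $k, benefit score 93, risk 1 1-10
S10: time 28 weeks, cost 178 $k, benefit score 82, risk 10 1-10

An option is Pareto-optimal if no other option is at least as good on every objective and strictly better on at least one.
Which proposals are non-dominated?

S1: not dominated.
S2: not dominated.
S3: dominated by S2 (time 19≤21, cost 143≤271, benefit score 88≥27, risk 3≤8).
S4: not dominated (best time).
S5: not dominated.
S6: not dominated (best cost).
S7: dominated by S2 (time 19≤27, cost 143≤155, benefit score 88≥22, risk 3≤5).
S8: dominated by S2 (time 19≤23, cost 143≤253, benefit score 88≥73, risk 3≤6).
S9: not dominated (best benefit score).
S10: dominated by S2 (time 19≤28, cost 143≤178, benefit score 88≥82, risk 3≤10).

S1, S2, S4, S5, S6, S9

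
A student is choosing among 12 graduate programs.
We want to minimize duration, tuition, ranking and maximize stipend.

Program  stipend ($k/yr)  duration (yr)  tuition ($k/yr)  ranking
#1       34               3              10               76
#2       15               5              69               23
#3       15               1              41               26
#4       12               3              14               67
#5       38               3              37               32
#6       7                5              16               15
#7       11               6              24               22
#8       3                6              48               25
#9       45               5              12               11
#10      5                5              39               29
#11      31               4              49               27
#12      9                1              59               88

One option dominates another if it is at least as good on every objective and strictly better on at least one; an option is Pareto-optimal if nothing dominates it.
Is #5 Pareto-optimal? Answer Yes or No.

Yes

#1: worse on stipend (34 vs 38).
#2: worse on stipend (15 vs 38).
#3: worse on stipend (15 vs 38).
#4: worse on stipend (12 vs 38).
#6: worse on stipend (7 vs 38).
#7: worse on stipend (11 vs 38).
#8: worse on stipend (3 vs 38).
#9: worse on duration (5 vs 3).
#10: worse on stipend (5 vs 38).
#11: worse on stipend (31 vs 38).
#12: worse on stipend (9 vs 38).
No option is at least as good as #5 on every objective and strictly better on one.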